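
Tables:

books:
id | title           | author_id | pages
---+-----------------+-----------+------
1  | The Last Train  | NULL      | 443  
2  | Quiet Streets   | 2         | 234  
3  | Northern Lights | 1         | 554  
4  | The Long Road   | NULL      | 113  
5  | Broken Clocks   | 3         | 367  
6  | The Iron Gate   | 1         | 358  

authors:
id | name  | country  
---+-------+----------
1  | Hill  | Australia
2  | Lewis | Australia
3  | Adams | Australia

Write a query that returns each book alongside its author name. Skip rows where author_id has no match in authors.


INNER JOIN keeps only books rows whose author_id matches an id in authors. Walk through each book:
  - book 1 (The Last Train): author_id=NULL, no match -> dropped
  - book 2 (Quiet Streets): author_id=2 -> matches Lewis
  - book 3 (Northern Lights): author_id=1 -> matches Hill
  - book 4 (The Long Road): author_id=NULL, no match -> dropped
  - book 5 (Broken Clocks): author_id=3 -> matches Adams
  - book 6 (The Iron Gate): author_id=1 -> matches Hill
So 2 of 6 rows are dropped.

SQL:
SELECT a.title, b.name AS author
FROM books a
INNER JOIN authors b ON a.author_id = b.id

Result:
title           | author
----------------+-------
Quiet Streets   | Lewis 
Northern Lights | Hill  
Broken Clocks   | Adams 
The Iron Gate   | Hill  


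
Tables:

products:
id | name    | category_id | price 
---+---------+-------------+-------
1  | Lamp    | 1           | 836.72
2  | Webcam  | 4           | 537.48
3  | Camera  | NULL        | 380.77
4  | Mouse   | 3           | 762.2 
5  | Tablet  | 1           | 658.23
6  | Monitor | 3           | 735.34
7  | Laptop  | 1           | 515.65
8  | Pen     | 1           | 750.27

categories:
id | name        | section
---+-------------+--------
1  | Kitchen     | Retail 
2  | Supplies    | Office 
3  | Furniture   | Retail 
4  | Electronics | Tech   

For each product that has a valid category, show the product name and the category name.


INNER JOIN keeps only products rows whose category_id matches an id in categories. Walk through each product:
  - product 1 (Lamp): category_id=1 -> matches Kitchen
  - product 2 (Webcam): category_id=4 -> matches Electronics
  - product 3 (Camera): category_id=NULL, no match -> dropped
  - product 4 (Mouse): category_id=3 -> matches Furniture
  - product 5 (Tablet): category_id=1 -> matches Kitchen
  - product 6 (Monitor): category_id=3 -> matches Furniture
  - product 7 (Laptop): category_id=1 -> matches Kitchen
  - product 8 (Pen): category_id=1 -> matches Kitchen
So 1 of 8 rows is dropped.

SQL:
SELECT a.name, b.name AS category
FROM products a
INNER JOIN categories b ON a.category_id = b.id

Result:
name    | category   
--------+------------
Lamp    | Kitchen    
Webcam  | Electronics
Mouse   | Furniture  
Tablet  | Kitchen    
Monitor | Furniture  
Laptop  | Kitchen    
Pen     | Kitchen    


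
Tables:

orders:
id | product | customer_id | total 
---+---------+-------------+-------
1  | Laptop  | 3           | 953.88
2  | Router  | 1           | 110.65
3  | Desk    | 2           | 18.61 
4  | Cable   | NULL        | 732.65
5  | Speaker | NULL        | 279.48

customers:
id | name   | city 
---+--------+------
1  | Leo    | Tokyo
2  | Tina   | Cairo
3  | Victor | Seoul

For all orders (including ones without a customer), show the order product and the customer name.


LEFT JOIN keeps every row from orders (the left table); where customer_id has no match in customers, the customer columns become NULL. Walk through each order:
  - order 1 (Laptop): customer_id=3 -> matches Victor
  - order 2 (Router): customer_id=1 -> matches Leo
  - order 3 (Desk): customer_id=2 -> matches Tina
  - order 4 (Cable): customer_id=NULL, no match -> kept with NULL
  - order 5 (Speaker): customer_id=NULL, no match -> kept with NULL
All 5 rows appear; 2 have NULL customer.

SQL:
SELECT a.product, b.name AS customer
FROM orders a
LEFT JOIN customers b ON a.customer_id = b.id

Result:
product | customer
--------+---------
Laptop  | Victor  
Router  | Leo     
Desk    | Tina    
Cable   | NULL    
Speaker | NULL    


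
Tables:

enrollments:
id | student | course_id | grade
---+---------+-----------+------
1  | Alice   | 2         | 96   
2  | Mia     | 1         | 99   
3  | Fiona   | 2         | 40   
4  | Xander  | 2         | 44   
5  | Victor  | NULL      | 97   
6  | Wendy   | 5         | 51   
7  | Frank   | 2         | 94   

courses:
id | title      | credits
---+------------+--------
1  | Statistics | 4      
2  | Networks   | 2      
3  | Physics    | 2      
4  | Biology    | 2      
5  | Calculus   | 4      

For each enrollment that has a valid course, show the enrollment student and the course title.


INNER JOIN keeps only enrollments rows whose course_id matches an id in courses. Walk through each enrollment:
  - enrollment 1 (Alice): course_id=2 -> matches Networks
  - enrollment 2 (Mia): course_id=1 -> matches Statistics
  - enrollment 3 (Fiona): course_id=2 -> matches Networks
  - enrollment 4 (Xander): course_id=2 -> matches Networks
  - enrollment 5 (Victor): course_id=NULL, no match -> dropped
  - enrollment 6 (Wendy): course_id=5 -> matches Calculus
  - enrollment 7 (Frank): course_id=2 -> matches Networks
So 1 of 7 rows is dropped.

SQL:
SELECT a.student, b.title AS course
FROM enrollments a
INNER JOIN courses b ON a.course_id = b.id

Result:
student | course    
--------+-----------
Alice   | Networks  
Mia     | Statistics
Fiona   | Networks  
Xander  | Networks  
Wendy   | Calculus  
Frank   | Networks  


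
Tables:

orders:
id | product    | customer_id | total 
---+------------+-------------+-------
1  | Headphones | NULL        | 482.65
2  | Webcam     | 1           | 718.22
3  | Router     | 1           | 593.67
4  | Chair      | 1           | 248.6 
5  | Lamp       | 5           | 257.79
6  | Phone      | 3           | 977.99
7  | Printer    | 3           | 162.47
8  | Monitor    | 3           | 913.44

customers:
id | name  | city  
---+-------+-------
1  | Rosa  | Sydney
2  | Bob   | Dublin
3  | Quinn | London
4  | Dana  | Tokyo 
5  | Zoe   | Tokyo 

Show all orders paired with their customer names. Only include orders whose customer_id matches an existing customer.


INNER JOIN keeps only orders rows whose customer_id matches an id in customers. Walk through each order:
  - order 1 (Headphones): customer_id=NULL, no match -> dropped
  - order 2 (Webcam): customer_id=1 -> matches Rosa
  - order 3 (Router): customer_id=1 -> matches Rosa
  - order 4 (Chair): customer_id=1 -> matches Rosa
  - order 5 (Lamp): customer_id=5 -> matches Zoe
  - order 6 (Phone): customer_id=3 -> matches Quinn
  - order 7 (Printer): customer_id=3 -> matches Quinn
  - order 8 (Monitor): customer_id=3 -> matches Quinn
So 1 of 8 rows is dropped.

SQL:
SELECT a.product, b.name AS customer
FROM orders a
INNER JOIN customers b ON a.customer_id = b.id

Result:
product | customer
--------+---------
Webcam  | Rosa    
Router  | Rosa    
Chair   | Rosa    
Lamp    | Zoe     
Phone   | Quinn   
Printer | Quinn   
Monitor | Quinn   


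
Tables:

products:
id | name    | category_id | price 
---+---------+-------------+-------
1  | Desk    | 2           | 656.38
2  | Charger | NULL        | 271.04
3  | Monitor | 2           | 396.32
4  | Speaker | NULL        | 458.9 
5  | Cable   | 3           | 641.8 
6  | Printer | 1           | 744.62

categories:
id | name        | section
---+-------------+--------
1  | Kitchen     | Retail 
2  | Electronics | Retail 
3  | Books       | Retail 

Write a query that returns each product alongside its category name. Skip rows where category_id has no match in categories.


INNER JOIN keeps only products rows whose category_id matches an id in categories. Walk through each product:
  - product 1 (Desk): category_id=2 -> matches Electronics
  - product 2 (Charger): category_id=NULL, no match -> dropped
  - product 3 (Monitor): category_id=2 -> matches Electronics
  - product 4 (Speaker): category_id=NULL, no match -> dropped
  - product 5 (Cable): category_id=3 -> matches Books
  - product 6 (Printer): category_id=1 -> matches Kitchen
So 2 of 6 rows are dropped.

SQL:
SELECT a.name, b.name AS category
FROM products a
INNER JOIN categories b ON a.category_id = b.id

Result:
name    | category   
--------+------------
Desk    | Electronics
Monitor | Electronics
Cable   | Books      
Printer | Kitchen    


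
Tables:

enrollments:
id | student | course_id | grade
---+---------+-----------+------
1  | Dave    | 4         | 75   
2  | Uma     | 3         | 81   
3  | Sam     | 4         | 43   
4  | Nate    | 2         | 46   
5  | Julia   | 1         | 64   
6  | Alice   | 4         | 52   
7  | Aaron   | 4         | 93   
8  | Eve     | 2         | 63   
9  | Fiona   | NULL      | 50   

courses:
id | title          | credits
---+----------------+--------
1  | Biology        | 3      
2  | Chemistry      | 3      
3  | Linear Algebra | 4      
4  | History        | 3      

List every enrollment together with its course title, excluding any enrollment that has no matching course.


INNER JOIN keeps only enrollments rows whose course_id matches an id in courses. Walk through each enrollment:
  - enrollment 1 (Dave): course_id=4 -> matches History
  - enrollment 2 (Uma): course_id=3 -> matches Linear Algebra
  - enrollment 3 (Sam): course_id=4 -> matches History
  - enrollment 4 (Nate): course_id=2 -> matches Chemistry
  - enrollment 5 (Julia): course_id=1 -> matches Biology
  - enrollment 6 (Alice): course_id=4 -> matches History
  - enrollment 7 (Aaron): course_id=4 -> matches History
  - enrollment 8 (Eve): course_id=2 -> matches Chemistry
  - enrollment 9 (Fiona): course_id=NULL, no match -> dropped
So 1 of 9 rows is dropped.

SQL:
SELECT a.student, b.title AS course
FROM enrollments a
INNER JOIN courses b ON a.course_id = b.id

Result:
student | course        
--------+---------------
Dave    | History       
Uma     | Linear Algebra
Sam     | History       
Nate    | Chemistry     
Julia   | Biology       
Alice   | History       
Aaron   | History       
Eve     | Chemistry     


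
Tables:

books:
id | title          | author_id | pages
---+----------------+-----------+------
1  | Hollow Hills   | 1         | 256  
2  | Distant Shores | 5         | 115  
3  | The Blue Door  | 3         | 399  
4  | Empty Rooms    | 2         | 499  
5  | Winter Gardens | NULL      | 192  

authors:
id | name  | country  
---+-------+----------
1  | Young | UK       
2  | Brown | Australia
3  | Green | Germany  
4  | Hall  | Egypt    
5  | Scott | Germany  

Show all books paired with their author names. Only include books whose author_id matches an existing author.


INNER JOIN keeps only books rows whose author_id matches an id in authors. Walk through each book:
  - book 1 (Hollow Hills): author_id=1 -> matches Young
  - book 2 (Distant Shores): author_id=5 -> matches Scott
  - book 3 (The Blue Door): author_id=3 -> matches Green
  - book 4 (Empty Rooms): author_id=2 -> matches Brown
  - book 5 (Winter Gardens): author_id=NULL, no match -> dropped
So 1 of 5 rows is dropped.

SQL:
SELECT a.title, b.name AS author
FROM books a
INNER JOIN authors b ON a.author_id = b.id

Result:
title          | author
---------------+-------
Hollow Hills   | Young 
Distant Shores | Scott 
The Blue Door  | Green 
Empty Rooms    | Brown 


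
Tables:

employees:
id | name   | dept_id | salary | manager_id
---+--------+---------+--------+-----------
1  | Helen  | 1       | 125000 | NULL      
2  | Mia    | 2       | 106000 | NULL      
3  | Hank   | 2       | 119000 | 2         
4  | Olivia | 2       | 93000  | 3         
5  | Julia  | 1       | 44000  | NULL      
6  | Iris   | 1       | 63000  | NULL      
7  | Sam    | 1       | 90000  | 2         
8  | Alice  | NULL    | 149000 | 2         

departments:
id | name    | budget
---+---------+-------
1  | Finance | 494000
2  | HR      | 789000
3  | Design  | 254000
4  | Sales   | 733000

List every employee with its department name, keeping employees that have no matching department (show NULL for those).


LEFT JOIN keeps every row from employees (the left table); where dept_id has no match in departments, the department columns become NULL. Walk through each employee:
  - employee 1 (Helen): dept_id=1 -> matches Finance
  - employee 2 (Mia): dept_id=2 -> matches HR
  - employee 3 (Hank): dept_id=2 -> matches HR
  - employee 4 (Olivia): dept_id=2 -> matches HR
  - employee 5 (Julia): dept_id=1 -> matches Finance
  - employee 6 (Iris): dept_id=1 -> matches Finance
  - employee 7 (Sam): dept_id=1 -> matches Finance
  - employee 8 (Alice): dept_id=NULL, no match -> kept with NULL
All 8 rows appear; 1 has NULL department.

SQL:
SELECT a.name, b.name AS department
FROM employees a
LEFT JOIN departments b ON a.dept_id = b.id

Result:
name   | department
-------+-----------
Helen  | Finance   
Mia    | HR        
Hank   | HR        
Olivia | HR        
Julia  | Finance   
Iris   | Finance   
Sam    | Finance   
Alice  | NULL      


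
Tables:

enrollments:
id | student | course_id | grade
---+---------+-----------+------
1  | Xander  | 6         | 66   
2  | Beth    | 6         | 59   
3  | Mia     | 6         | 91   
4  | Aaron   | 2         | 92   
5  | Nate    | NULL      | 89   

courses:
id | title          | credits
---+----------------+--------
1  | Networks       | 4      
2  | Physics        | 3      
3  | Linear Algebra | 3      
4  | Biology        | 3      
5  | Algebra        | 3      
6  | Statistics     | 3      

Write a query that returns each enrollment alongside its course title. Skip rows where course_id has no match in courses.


INNER JOIN keeps only enrollments rows whose course_id matches an id in courses. Walk through each enrollment:
  - enrollment 1 (Xander): course_id=6 -> matches Statistics
  - enrollment 2 (Beth): course_id=6 -> matches Statistics
  - enrollment 3 (Mia): course_id=6 -> matches Statistics
  - enrollment 4 (Aaron): course_id=2 -> matches Physics
  - enrollment 5 (Nate): course_id=NULL, no match -> dropped
So 1 of 5 rows is dropped.

SQL:
SELECT a.student, b.title AS course
FROM enrollments a
INNER JOIN courses b ON a.course_id = b.id

Result:
student | course    
--------+-----------
Xander  | Statistics
Beth    | Statistics
Mia     | Statistics
Aaron   | Physics   


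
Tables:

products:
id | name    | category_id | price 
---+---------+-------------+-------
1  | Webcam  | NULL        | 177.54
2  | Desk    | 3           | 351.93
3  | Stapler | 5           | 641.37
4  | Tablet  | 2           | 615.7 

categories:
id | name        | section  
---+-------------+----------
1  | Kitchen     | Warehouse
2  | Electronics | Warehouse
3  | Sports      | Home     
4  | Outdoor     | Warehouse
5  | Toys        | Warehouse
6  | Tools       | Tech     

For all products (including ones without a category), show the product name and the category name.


LEFT JOIN keeps every row from products (the left table); where category_id has no match in categories, the category columns become NULL. Walk through each product:
  - product 1 (Webcam): category_id=NULL, no match -> kept with NULL
  - product 2 (Desk): category_id=3 -> matches Sports
  - product 3 (Stapler): category_id=5 -> matches Toys
  - product 4 (Tablet): category_id=2 -> matches Electronics
All 4 rows appear; 1 has NULL category.

SQL:
SELECT a.name, b.name AS category
FROM products a
LEFT JOIN categories b ON a.category_id = b.id

Result:
name    | category   
--------+------------
Webcam  | NULL       
Desk    | Sports     
Stapler | Toys       
Tablet  | Electronics


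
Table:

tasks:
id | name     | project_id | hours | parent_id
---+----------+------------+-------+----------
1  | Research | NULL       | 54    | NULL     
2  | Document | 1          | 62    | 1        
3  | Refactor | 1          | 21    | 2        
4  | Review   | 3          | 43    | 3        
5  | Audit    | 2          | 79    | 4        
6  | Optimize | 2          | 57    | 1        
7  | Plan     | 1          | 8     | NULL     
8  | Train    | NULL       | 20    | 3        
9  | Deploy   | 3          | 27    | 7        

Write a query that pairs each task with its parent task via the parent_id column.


This is a self-join: tasks is joined to a second copy of itself, matching each row's parent_id to another row's id. Use LEFT JOIN so rows with parent_id=NULL are kept.
  - task 1 (Research): parent_id=NULL -> NULL
  - task 2 (Document): parent_id=1 -> Research
  - task 3 (Refactor): parent_id=2 -> Document
  - task 4 (Review): parent_id=3 -> Refactor
  - task 5 (Audit): parent_id=4 -> Review
  - task 6 (Optimize): parent_id=1 -> Research
  - task 7 (Plan): parent_id=NULL -> NULL
  - task 8 (Train): parent_id=3 -> Refactor
  - task 9 (Deploy): parent_id=7 -> Plan

SQL:
SELECT a.name AS item, b.name AS parent
FROM tasks a
LEFT JOIN tasks b ON a.parent_id = b.id

Result:
item     | parent  
---------+---------
Research | NULL    
Document | Research
Refactor | Document
Review   | Refactor
Audit    | Review  
Optimize | Research
Plan     | NULL    
Train    | Refactor
Deploy   | Plan    


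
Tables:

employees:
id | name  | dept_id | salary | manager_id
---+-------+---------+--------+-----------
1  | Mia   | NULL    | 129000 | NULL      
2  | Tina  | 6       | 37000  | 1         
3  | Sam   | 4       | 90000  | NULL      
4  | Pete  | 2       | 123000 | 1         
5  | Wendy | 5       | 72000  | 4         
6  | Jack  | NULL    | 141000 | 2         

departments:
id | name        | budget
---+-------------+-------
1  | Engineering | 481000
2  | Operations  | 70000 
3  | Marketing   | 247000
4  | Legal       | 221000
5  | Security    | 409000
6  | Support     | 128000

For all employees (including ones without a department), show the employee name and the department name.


LEFT JOIN keeps every row from employees (the left table); where dept_id has no match in departments, the department columns become NULL. Walk through each employee:
  - employee 1 (Mia): dept_id=NULL, no match -> kept with NULL
  - employee 2 (Tina): dept_id=6 -> matches Support
  - employee 3 (Sam): dept_id=4 -> matches Legal
  - employee 4 (Pete): dept_id=2 -> matches Operations
  - employee 5 (Wendy): dept_id=5 -> matches Security
  - employee 6 (Jack): dept_id=NULL, no match -> kept with NULL
All 6 rows appear; 2 have NULL department.

SQL:
SELECT a.name, b.name AS department
FROM employees a
LEFT JOIN departments b ON a.dept_id = b.id

Result:
name  | department
------+-----------
Mia   | NULL      
Tina  | Support   
Sam   | Legal     
Pete  | Operations
Wendy | Security  
Jack  | NULL      


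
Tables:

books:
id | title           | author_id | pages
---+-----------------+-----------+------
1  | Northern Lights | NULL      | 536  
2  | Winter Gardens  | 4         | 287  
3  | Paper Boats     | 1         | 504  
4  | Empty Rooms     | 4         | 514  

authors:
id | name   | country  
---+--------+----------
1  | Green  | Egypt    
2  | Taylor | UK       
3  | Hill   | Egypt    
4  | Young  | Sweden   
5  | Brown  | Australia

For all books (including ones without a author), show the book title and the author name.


LEFT JOIN keeps every row from books (the left table); where author_id has no match in authors, the author columns become NULL. Walk through each book:
  - book 1 (Northern Lights): author_id=NULL, no match -> kept with NULL
  - book 2 (Winter Gardens): author_id=4 -> matches Young
  - book 3 (Paper Boats): author_id=1 -> matches Green
  - book 4 (Empty Rooms): author_id=4 -> matches Young
All 4 rows appear; 1 has NULL author.

SQL:
SELECT a.title, b.name AS author
FROM books a
LEFT JOIN authors b ON a.author_id = b.id

Result:
title           | author
----------------+-------
Northern Lights | NULL  
Winter Gardens  | Young 
Paper Boats     | Green 
Empty Rooms     | Young 


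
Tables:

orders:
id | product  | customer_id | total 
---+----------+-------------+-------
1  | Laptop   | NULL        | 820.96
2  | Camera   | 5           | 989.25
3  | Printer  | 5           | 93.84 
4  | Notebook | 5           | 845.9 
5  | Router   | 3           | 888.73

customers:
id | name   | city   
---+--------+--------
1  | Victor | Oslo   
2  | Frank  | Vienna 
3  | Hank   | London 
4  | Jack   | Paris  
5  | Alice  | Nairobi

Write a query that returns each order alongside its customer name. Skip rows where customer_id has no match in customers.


INNER JOIN keeps only orders rows whose customer_id matches an id in customers. Walk through each order:
  - order 1 (Laptop): customer_id=NULL, no match -> dropped
  - order 2 (Camera): customer_id=5 -> matches Alice
  - order 3 (Printer): customer_id=5 -> matches Alice
  - order 4 (Notebook): customer_id=5 -> matches Alice
  - order 5 (Router): customer_id=3 -> matches Hank
So 1 of 5 rows is dropped.

SQL:
SELECT a.product, b.name AS customer
FROM orders a
INNER JOIN customers b ON a.customer_id = b.id

Result:
product  | customer
---------+---------
Camera   | Alice   
Printer  | Alice   
Notebook | Alice   
Router   | Hank    


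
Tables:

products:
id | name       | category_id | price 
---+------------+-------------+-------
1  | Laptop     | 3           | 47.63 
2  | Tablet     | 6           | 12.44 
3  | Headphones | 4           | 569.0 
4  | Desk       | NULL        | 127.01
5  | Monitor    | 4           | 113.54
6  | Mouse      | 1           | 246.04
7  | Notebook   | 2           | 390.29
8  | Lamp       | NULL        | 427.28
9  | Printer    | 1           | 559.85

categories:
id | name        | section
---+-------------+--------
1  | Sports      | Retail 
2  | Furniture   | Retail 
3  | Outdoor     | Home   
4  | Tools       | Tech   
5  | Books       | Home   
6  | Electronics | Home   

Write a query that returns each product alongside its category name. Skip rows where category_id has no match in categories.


INNER JOIN keeps only products rows whose category_id matches an id in categories. Walk through each product:
  - product 1 (Laptop): category_id=3 -> matches Outdoor
  - product 2 (Tablet): category_id=6 -> matches Electronics
  - product 3 (Headphones): category_id=4 -> matches Tools
  - product 4 (Desk): category_id=NULL, no match -> dropped
  - product 5 (Monitor): category_id=4 -> matches Tools
  - product 6 (Mouse): category_id=1 -> matches Sports
  - product 7 (Notebook): category_id=2 -> matches Furniture
  - product 8 (Lamp): category_id=NULL, no match -> dropped
  - product 9 (Printer): category_id=1 -> matches Sports
So 2 of 9 rows are dropped.

SQL:
SELECT a.name, b.name AS category
FROM products a
INNER JOIN categories b ON a.category_id = b.id

Result:
name       | category   
-----------+------------
Laptop     | Outdoor    
Tablet     | Electronics
Headphones | Tools      
Monitor    | Tools      
Mouse      | Sports     
Notebook   | Furniture  
Printer    | Sports     


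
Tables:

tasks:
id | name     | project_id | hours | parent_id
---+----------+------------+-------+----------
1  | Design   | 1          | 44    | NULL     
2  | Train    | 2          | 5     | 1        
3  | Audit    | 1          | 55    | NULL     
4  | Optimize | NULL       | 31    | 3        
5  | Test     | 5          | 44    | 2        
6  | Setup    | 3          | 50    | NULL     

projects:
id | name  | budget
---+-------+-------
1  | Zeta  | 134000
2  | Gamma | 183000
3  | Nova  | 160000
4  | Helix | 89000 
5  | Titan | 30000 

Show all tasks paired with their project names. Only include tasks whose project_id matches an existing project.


INNER JOIN keeps only tasks rows whose project_id matches an id in projects. Walk through each task:
  - task 1 (Design): project_id=1 -> matches Zeta
  - task 2 (Train): project_id=2 -> matches Gamma
  - task 3 (Audit): project_id=1 -> matches Zeta
  - task 4 (Optimize): project_id=NULL, no match -> dropped
  - task 5 (Test): project_id=5 -> matches Titan
  - task 6 (Setup): project_id=3 -> matches Nova
So 1 of 6 rows is dropped.

SQL:
SELECT a.name, b.name AS project
FROM tasks a
INNER JOIN projects b ON a.project_id = b.id

Result:
name   | project
-------+--------
Design | Zeta   
Train  | Gamma  
Audit  | Zeta   
Test   | Titan  
Setup  | Nova   


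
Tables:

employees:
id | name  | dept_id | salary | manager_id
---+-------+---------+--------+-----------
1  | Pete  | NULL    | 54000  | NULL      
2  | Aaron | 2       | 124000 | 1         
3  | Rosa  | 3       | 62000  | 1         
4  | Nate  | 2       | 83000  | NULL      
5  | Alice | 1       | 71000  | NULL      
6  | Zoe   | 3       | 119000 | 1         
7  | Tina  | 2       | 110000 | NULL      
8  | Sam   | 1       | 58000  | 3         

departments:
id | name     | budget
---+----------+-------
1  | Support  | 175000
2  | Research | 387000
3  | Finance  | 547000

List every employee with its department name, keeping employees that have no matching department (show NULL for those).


LEFT JOIN keeps every row from employees (the left table); where dept_id has no match in departments, the department columns become NULL. Walk through each employee:
  - employee 1 (Pete): dept_id=NULL, no match -> kept with NULL
  - employee 2 (Aaron): dept_id=2 -> matches Research
  - employee 3 (Rosa): dept_id=3 -> matches Finance
  - employee 4 (Nate): dept_id=2 -> matches Research
  - employee 5 (Alice): dept_id=1 -> matches Support
  - employee 6 (Zoe): dept_id=3 -> matches Finance
  - employee 7 (Tina): dept_id=2 -> matches Research
  - employee 8 (Sam): dept_id=1 -> matches Support
All 8 rows appear; 1 has NULL department.

SQL:
SELECT a.name, b.name AS department
FROM employees a
LEFT JOIN departments b ON a.dept_id = b.id

Result:
name  | department
------+-----------
Pete  | NULL      
Aaron | Research  
Rosa  | Finance   
Nate  | Research  
Alice | Support   
Zoe   | Finance   
Tina  | Research  
Sam   | Support   


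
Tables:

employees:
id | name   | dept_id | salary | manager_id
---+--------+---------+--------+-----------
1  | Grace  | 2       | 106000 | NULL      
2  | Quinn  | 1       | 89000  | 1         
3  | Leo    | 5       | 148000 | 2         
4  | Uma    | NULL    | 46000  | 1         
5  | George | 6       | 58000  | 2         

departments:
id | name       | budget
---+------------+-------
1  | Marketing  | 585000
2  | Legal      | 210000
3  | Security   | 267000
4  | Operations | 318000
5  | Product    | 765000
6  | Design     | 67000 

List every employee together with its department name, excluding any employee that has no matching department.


INNER JOIN keeps only employees rows whose dept_id matches an id in departments. Walk through each employee:
  - employee 1 (Grace): dept_id=2 -> matches Legal
  - employee 2 (Quinn): dept_id=1 -> matches Marketing
  - employee 3 (Leo): dept_id=5 -> matches Product
  - employee 4 (Uma): dept_id=NULL, no match -> dropped
  - employee 5 (George): dept_id=6 -> matches Design
So 1 of 5 rows is dropped.

SQL:
SELECT a.name, b.name AS department
FROM employees a
INNER JOIN departments b ON a.dept_id = b.id

Result:
name   | department
-------+-----------
Grace  | Legal     
Quinn  | Marketing 
Leo    | Product   
George | Design    


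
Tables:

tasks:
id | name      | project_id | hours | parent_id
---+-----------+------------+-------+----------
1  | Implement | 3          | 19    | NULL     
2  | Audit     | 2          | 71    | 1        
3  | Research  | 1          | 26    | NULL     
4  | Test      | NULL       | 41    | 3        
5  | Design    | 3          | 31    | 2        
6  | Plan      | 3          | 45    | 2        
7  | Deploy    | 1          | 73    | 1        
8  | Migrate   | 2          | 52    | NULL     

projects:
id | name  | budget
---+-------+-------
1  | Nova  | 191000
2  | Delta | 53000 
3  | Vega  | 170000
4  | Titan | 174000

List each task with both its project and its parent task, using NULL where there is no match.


Two LEFT JOINs from the same base table tasks: one to projects via project_id, one to tasks itself via parent_id. Both are LEFT so every task is preserved.
Match against projects:
  - task 1 (Implement): project_id=3 -> matches Vega
  - task 2 (Audit): project_id=2 -> matches Delta
  - task 3 (Research): project_id=1 -> matches Nova
  - task 4 (Test): project_id=NULL, no match -> kept with NULL
  - task 5 (Design): project_id=3 -> matches Vega
  - task 6 (Plan): project_id=3 -> matches Vega
  - task 7 (Deploy): project_id=1 -> matches Nova
  - task 8 (Migrate): project_id=2 -> matches Delta
Match against tasks (self):
  - task 1 (Implement): parent_id=NULL -> NULL
  - task 2 (Audit): parent_id=1 -> Implement
  - task 3 (Research): parent_id=NULL -> NULL
  - task 4 (Test): parent_id=3 -> Research
  - task 5 (Design): parent_id=2 -> Audit
  - task 6 (Plan): parent_id=2 -> Audit
  - task 7 (Deploy): parent_id=1 -> Implement
  - task 8 (Migrate): parent_id=NULL -> NULL

SQL:
SELECT a.name, b.name AS project, c.name AS parent
FROM tasks a
LEFT JOIN projects b ON a.project_id = b.id
LEFT JOIN tasks c ON a.parent_id = c.id

Result:
name      | project | parent   
----------+---------+----------
Implement | Vega    | NULL     
Audit     | Delta   | Implement
Research  | Nova    | NULL     
Test      | NULL    | Research 
Design    | Vega    | Audit    
Plan      | Vega    | Audit    
Deploy    | Nova    | Implement
Migrate   | Delta   | NULL     


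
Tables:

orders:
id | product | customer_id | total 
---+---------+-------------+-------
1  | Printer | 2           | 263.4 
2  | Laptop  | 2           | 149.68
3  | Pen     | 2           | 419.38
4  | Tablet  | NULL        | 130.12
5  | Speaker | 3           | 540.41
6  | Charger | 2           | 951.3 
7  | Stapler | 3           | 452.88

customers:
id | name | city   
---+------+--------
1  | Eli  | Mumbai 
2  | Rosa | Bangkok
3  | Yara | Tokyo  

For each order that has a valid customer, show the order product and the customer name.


INNER JOIN keeps only orders rows whose customer_id matches an id in customers. Walk through each order:
  - order 1 (Printer): customer_id=2 -> matches Rosa
  - order 2 (Laptop): customer_id=2 -> matches Rosa
  - order 3 (Pen): customer_id=2 -> matches Rosa
  - order 4 (Tablet): customer_id=NULL, no match -> dropped
  - order 5 (Speaker): customer_id=3 -> matches Yara
  - order 6 (Charger): customer_id=2 -> matches Rosa
  - order 7 (Stapler): customer_id=3 -> matches Yara
So 1 of 7 rows is dropped.

SQL:
SELECT a.product, b.name AS customer
FROM orders a
INNER JOIN customers b ON a.customer_id = b.id

Result:
product | customer
--------+---------
Printer | Rosa    
Laptop  | Rosa    
Pen     | Rosa    
Speaker | Yara    
Charger | Rosa    
Stapler | Yara    


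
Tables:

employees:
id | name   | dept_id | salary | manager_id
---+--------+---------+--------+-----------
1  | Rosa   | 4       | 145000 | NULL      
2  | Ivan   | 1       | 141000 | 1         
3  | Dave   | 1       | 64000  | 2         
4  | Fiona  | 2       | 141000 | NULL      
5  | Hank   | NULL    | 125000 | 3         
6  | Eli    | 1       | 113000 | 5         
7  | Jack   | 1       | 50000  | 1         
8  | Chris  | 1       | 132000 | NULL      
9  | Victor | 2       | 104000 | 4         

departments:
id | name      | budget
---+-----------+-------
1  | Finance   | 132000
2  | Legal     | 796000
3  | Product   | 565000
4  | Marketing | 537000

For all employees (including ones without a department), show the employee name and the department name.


LEFT JOIN keeps every row from employees (the left table); where dept_id has no match in departments, the department columns become NULL. Walk through each employee:
  - employee 1 (Rosa): dept_id=4 -> matches Marketing
  - employee 2 (Ivan): dept_id=1 -> matches Finance
  - employee 3 (Dave): dept_id=1 -> matches Finance
  - employee 4 (Fiona): dept_id=2 -> matches Legal
  - employee 5 (Hank): dept_id=NULL, no match -> kept with NULL
  - employee 6 (Eli): dept_id=1 -> matches Finance
  - employee 7 (Jack): dept_id=1 -> matches Finance
  - employee 8 (Chris): dept_id=1 -> matches Finance
  - employee 9 (Victor): dept_id=2 -> matches Legal
All 9 rows appear; 1 has NULL department.

SQL:
SELECT a.name, b.name AS department
FROM employees a
LEFT JOIN departments b ON a.dept_id = b.id

Result:
name   | department
-------+-----------
Rosa   | Marketing 
Ivan   | Finance   
Dave   | Finance   
Fiona  | Legal     
Hank   | NULL      
Eli    | Finance   
Jack   | Finance   
Chris  | Finance   
Victor | Legal     


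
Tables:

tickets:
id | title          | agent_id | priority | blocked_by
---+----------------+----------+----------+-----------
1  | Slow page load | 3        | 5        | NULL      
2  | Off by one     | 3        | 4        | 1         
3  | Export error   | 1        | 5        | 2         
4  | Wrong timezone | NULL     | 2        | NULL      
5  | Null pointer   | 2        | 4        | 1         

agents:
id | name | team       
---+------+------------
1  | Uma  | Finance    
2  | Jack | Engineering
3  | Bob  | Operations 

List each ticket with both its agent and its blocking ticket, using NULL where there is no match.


Two LEFT JOINs from the same base table tickets: one to agents via agent_id, one to tickets itself via blocked_by. Both are LEFT so every ticket is preserved.
Match against agents:
  - ticket 1 (Slow page load): agent_id=3 -> matches Bob
  - ticket 2 (Off by one): agent_id=3 -> matches Bob
  - ticket 3 (Export error): agent_id=1 -> matches Uma
  - ticket 4 (Wrong timezone): agent_id=NULL, no match -> kept with NULL
  - ticket 5 (Null pointer): agent_id=2 -> matches Jack
Match against tickets (self):
  - ticket 1 (Slow page load): blocked_by=NULL -> NULL
  - ticket 2 (Off by one): blocked_by=1 -> Slow page load
  - ticket 3 (Export error): blocked_by=2 -> Off by one
  - ticket 4 (Wrong timezone): blocked_by=NULL -> NULL
  - ticket 5 (Null pointer): blocked_by=1 -> Slow page load

SQL:
SELECT a.title, b.name AS agent, c.title AS blocked_by
FROM tickets a
LEFT JOIN agents b ON a.agent_id = b.id
LEFT JOIN tickets c ON a.blocked_by = c.id

Result:
title          | agent | blocked_by    
---------------+-------+---------------
Slow page load | Bob   | NULL          
Off by one     | Bob   | Slow page load
Export error   | Uma   | Off by one    
Wrong timezone | NULL  | NULL          
Null pointer   | Jack  | Slow page load


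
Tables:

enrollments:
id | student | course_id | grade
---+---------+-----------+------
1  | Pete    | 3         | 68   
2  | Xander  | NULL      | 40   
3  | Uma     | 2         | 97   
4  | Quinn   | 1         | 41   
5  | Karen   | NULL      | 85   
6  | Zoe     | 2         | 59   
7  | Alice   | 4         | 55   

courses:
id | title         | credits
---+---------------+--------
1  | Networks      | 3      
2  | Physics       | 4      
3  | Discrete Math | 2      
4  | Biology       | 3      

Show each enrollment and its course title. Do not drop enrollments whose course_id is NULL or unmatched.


LEFT JOIN keeps every row from enrollments (the left table); where course_id has no match in courses, the course columns become NULL. Walk through each enrollment:
  - enrollment 1 (Pete): course_id=3 -> matches Discrete Math
  - enrollment 2 (Xander): course_id=NULL, no match -> kept with NULL
  - enrollment 3 (Uma): course_id=2 -> matches Physics
  - enrollment 4 (Quinn): course_id=1 -> matches Networks
  - enrollment 5 (Karen): course_id=NULL, no match -> kept with NULL
  - enrollment 6 (Zoe): course_id=2 -> matches Physics
  - enrollment 7 (Alice): course_id=4 -> matches Biology
All 7 rows appear; 2 have NULL course.

SQL:
SELECT a.student, b.title AS course
FROM enrollments a
LEFT JOIN courses b ON a.course_id = b.id

Result:
student | course       
--------+--------------
Pete    | Discrete Math
Xander  | NULL         
Uma     | Physics      
Quinn   | Networks     
Karen   | NULL         
Zoe     | Physics      
Alice   | Biology      


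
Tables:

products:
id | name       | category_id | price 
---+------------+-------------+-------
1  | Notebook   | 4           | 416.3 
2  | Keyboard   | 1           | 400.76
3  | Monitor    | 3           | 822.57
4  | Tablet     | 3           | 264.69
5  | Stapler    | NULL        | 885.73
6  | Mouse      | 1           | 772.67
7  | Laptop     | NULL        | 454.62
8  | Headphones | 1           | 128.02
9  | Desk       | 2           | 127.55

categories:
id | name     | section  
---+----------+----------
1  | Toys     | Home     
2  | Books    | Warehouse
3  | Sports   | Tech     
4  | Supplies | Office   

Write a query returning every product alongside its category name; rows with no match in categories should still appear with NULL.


LEFT JOIN keeps every row from products (the left table); where category_id has no match in categories, the category columns become NULL. Walk through each product:
  - product 1 (Notebook): category_id=4 -> matches Supplies
  - product 2 (Keyboard): category_id=1 -> matches Toys
  - product 3 (Monitor): category_id=3 -> matches Sports
  - product 4 (Tablet): category_id=3 -> matches Sports
  - product 5 (Stapler): category_id=NULL, no match -> kept with NULL
  - product 6 (Mouse): category_id=1 -> matches Toys
  - product 7 (Laptop): category_id=NULL, no match -> kept with NULL
  - product 8 (Headphones): category_id=1 -> matches Toys
  - product 9 (Desk): category_id=2 -> matches Books
All 9 rows appear; 2 have NULL category.

SQL:
SELECT a.name, b.name AS category
FROM products a
LEFT JOIN categories b ON a.category_id = b.id

Result:
name       | category
-----------+---------
Notebook   | Supplies
Keyboard   | Toys    
Monitor    | Sports  
Tablet     | Sports  
Stapler    | NULL    
Mouse      | Toys    
Laptop     | NULL    
Headphones | Toys    
Desk       | Books   


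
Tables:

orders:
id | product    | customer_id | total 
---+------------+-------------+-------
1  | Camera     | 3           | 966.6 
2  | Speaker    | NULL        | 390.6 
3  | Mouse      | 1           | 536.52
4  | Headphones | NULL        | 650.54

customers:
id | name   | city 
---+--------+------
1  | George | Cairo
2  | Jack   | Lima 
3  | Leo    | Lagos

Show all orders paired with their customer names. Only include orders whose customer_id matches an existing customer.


INNER JOIN keeps only orders rows whose customer_id matches an id in customers. Walk through each order:
  - order 1 (Camera): customer_id=3 -> matches Leo
  - order 2 (Speaker): customer_id=NULL, no match -> dropped
  - order 3 (Mouse): customer_id=1 -> matches George
  - order 4 (Headphones): customer_id=NULL, no match -> dropped
So 2 of 4 rows are dropped.

SQL:
SELECT a.product, b.name AS customer
FROM orders a
INNER JOIN customers b ON a.customer_id = b.id

Result:
product | customer
--------+---------
Camera  | Leo     
Mouse   | George  


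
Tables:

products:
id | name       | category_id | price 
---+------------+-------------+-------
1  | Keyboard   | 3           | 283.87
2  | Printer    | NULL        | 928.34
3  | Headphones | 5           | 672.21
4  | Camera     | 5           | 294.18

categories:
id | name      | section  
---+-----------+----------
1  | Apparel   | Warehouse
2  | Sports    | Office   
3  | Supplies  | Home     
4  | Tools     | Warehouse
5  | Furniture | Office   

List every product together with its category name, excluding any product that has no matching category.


INNER JOIN keeps only products rows whose category_id matches an id in categories. Walk through each product:
  - product 1 (Keyboard): category_id=3 -> matches Supplies
  - product 2 (Printer): category_id=NULL, no match -> dropped
  - product 3 (Headphones): category_id=5 -> matches Furniture
  - product 4 (Camera): category_id=5 -> matches Furniture
So 1 of 4 rows is dropped.

SQL:
SELECT a.name, b.name AS category
FROM products a
INNER JOIN categories b ON a.category_id = b.id

Result:
name       | category 
-----------+----------
Keyboard   | Supplies 
Headphones | Furniture
Camera     | Furniture


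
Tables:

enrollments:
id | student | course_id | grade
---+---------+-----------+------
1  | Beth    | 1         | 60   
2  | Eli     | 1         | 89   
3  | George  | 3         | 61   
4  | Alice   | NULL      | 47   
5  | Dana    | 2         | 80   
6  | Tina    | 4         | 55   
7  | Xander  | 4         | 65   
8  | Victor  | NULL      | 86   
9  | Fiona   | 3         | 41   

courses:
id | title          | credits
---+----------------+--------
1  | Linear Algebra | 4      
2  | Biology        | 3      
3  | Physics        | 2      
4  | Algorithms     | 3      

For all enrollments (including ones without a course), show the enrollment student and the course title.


LEFT JOIN keeps every row from enrollments (the left table); where course_id has no match in courses, the course columns become NULL. Walk through each enrollment:
  - enrollment 1 (Beth): course_id=1 -> matches Linear Algebra
  - enrollment 2 (Eli): course_id=1 -> matches Linear Algebra
  - enrollment 3 (George): course_id=3 -> matches Physics
  - enrollment 4 (Alice): course_id=NULL, no match -> kept with NULL
  - enrollment 5 (Dana): course_id=2 -> matches Biology
  - enrollment 6 (Tina): course_id=4 -> matches Algorithms
  - enrollment 7 (Xander): course_id=4 -> matches Algorithms
  - enrollment 8 (Victor): course_id=NULL, no match -> kept with NULL
  - enrollment 9 (Fiona): course_id=3 -> matches Physics
All 9 rows appear; 2 have NULL course.

SQL:
SELECT a.student, b.title AS course
FROM enrollments a
LEFT JOIN courses b ON a.course_id = b.id

Result:
student | course        
--------+---------------
Beth    | Linear Algebra
Eli     | Linear Algebra
George  | Physics       
Alice   | NULL          
Dana    | Biology       
Tina    | Algorithms    
Xander  | Algorithms    
Victor  | NULL          
Fiona   | Physics       
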